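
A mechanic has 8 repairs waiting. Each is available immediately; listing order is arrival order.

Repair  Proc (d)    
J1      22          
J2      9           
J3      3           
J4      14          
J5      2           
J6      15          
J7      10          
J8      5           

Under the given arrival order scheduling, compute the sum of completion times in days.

FIFO (arrival order): J1 J2 J3 J4 J5 J6 J7 J8.
J1: 0→22
J2: 22→31
J3: 31→34
J4: 34→48
J5: 48→50
J6: 50→65
J7: 65→75
J8: 75→80
Sum = 22+31+34+48+50+65+75+80 = 405.

405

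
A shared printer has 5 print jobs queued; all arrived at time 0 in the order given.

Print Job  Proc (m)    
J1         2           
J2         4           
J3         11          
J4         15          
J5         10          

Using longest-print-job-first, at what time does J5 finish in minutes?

LPT (decreasing processing time): J4 J3 J5 J2 J1.
J4: 0→15
J3: 15→26
J5: 26→36

36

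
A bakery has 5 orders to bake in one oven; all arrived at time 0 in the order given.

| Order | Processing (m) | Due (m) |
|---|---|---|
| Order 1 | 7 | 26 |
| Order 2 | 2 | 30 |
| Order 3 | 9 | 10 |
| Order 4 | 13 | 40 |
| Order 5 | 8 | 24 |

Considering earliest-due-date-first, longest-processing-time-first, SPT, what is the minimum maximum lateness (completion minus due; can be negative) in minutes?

EDD (increasing due date): Order 3 Order 5 Order 1 Order 2 Order 4.
Order 3: 0→9, due 10, lateness -1
Order 5: 9→17, due 24, lateness -7
Order 1: 17→24, due 26, lateness -2
Order 2: 24→26, due 30, lateness -4
Order 4: 26→39, due 40, lateness -1
Maximum = -1.
LPT (decreasing processing time): Order 4 Order 3 Order 5 Order 1 Order 2.
Order 4: 0→13, due 40, lateness -27
Order 3: 13→22, due 10, lateness 12
Order 5: 22→30, due 24, lateness 6
Order 1: 30→37, due 26, lateness 11
Order 2: 37→39, due 30, lateness 9
Maximum = 12.
SPT (increasing processing time): Order 2 Order 1 Order 5 Order 3 Order 4.
Order 2: 0→2, due 30, lateness -28
Order 1: 2→9, due 26, lateness -17
Order 5: 9→17, due 24, lateness -7
Order 3: 17→26, due 10, lateness 16
Order 4: 26→39, due 40, lateness -1
Maximum = 16.
EDD -1, LPT 12, SPT 16 → minimum -1.

-1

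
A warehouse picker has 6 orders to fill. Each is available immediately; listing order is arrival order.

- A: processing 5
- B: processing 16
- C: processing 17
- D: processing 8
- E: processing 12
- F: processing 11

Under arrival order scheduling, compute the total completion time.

237

FIFO (arrival order): A B C D E F.
A: 0→5
B: 5→21
C: 21→38
D: 38→46
E: 46→58
F: 58→69
Sum = 5+21+38+46+58+69 = 237.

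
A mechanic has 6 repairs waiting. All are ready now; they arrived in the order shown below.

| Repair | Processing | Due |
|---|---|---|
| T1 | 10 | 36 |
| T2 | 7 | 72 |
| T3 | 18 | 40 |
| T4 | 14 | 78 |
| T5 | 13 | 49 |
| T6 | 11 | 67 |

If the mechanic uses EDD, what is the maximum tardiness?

0

EDD (increasing due date): T1 T3 T5 T6 T2 T4.
T1: 0→10, due 36, tardiness 0
T3: 10→28, due 40, tardiness 0
T5: 28→41, due 49, tardiness 0
T6: 41→52, due 67, tardiness 0
T2: 52→59, due 72, tardiness 0
T4: 59→73, due 78, tardiness 0
Maximum = 0.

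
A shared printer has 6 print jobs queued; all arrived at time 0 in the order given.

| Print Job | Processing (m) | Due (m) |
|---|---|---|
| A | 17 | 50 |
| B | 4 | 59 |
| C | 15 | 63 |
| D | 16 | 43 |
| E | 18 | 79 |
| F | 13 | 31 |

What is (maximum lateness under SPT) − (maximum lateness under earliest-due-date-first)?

SPT (increasing processing time): B F C D A E.
B: 0→4, due 59, lateness -55
F: 4→17, due 31, lateness -14
C: 17→32, due 63, lateness -31
D: 32→48, due 43, lateness 5
A: 48→65, due 50, lateness 15
E: 65→83, due 79, lateness 4
Maximum = 15.
EDD (increasing due date): F D A B C E.
F: 0→13, due 31, lateness -18
D: 13→29, due 43, lateness -14
A: 29→46, due 50, lateness -4
B: 46→50, due 59, lateness -9
C: 50→65, due 63, lateness 2
E: 65→83, due 79, lateness 4
Maximum = 4.
Difference = 15 − 4 = 11.

11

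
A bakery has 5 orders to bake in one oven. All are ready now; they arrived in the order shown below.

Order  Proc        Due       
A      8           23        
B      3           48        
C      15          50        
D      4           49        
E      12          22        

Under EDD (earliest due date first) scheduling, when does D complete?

EDD (increasing due date): E A B D C.
E: 0→12
A: 12→20
B: 20→23
D: 23→27

27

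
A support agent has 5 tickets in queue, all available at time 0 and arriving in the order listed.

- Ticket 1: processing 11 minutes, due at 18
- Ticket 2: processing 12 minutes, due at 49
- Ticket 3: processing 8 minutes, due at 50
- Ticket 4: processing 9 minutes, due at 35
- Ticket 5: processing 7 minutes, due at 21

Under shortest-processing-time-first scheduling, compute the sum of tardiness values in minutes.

SPT (increasing processing time): Ticket 5 Ticket 3 Ticket 4 Ticket 1 Ticket 2.
Ticket 5: 0→7, due 21, tardiness 0
Ticket 3: 7→15, due 50, tardiness 0
Ticket 4: 15→24, due 35, tardiness 0
Ticket 1: 24→35, due 18, tardiness 17
Ticket 2: 35→47, due 49, tardiness 0
Sum = 0+0+0+17+0 = 17.

17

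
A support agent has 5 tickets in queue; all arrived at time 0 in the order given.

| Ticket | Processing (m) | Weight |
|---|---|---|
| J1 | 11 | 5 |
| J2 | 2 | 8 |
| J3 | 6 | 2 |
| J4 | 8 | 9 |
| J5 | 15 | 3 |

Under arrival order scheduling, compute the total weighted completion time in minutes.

FIFO (arrival order): J1 J2 J3 J4 J5.
J1: finishes 11, weight 5, w·C = 55
J2: finishes 13, weight 8, w·C = 104
J3: finishes 19, weight 2, w·C = 38
J4: finishes 27, weight 9, w·C = 243
J5: finishes 42, weight 3, w·C = 126
Sum = 55+104+38+243+126 = 566.

566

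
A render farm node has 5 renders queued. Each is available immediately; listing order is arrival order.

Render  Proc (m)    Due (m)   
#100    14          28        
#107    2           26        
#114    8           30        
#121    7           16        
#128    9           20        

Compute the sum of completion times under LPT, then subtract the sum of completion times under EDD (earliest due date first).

LPT (decreasing processing time): #100 #128 #114 #121 #107.
#100: 0→14
#128: 14→23
#114: 23→31
#121: 31→38
#107: 38→40
Sum = 14+23+31+38+40 = 146.
EDD (increasing due date): #121 #128 #107 #100 #114.
#121: 0→7
#128: 7→16
#107: 16→18
#100: 18→32
#114: 32→40
Sum = 7+16+18+32+40 = 113.
Difference = 146 − 113 = 33.

33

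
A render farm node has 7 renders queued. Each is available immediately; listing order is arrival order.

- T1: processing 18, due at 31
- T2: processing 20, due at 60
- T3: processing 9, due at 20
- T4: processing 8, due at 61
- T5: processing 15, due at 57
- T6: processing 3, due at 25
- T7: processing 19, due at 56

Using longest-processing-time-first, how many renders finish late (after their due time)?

LPT (decreasing processing time): T2 T7 T1 T5 T3 T4 T6.
T2: 0→20, due 60, tardiness 0
T7: 20→39, due 56, tardiness 0
T1: 39→57, due 31, tardiness 26
T5: 57→72, due 57, tardiness 15
T3: 72→81, due 20, tardiness 61
T4: 81→89, due 61, tardiness 28
T6: 89→92, due 25, tardiness 67
Late renders: 5.

5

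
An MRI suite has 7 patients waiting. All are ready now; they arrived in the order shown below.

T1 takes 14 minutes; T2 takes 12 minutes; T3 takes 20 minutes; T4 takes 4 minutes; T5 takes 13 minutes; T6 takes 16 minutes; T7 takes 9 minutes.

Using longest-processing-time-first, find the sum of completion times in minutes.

416

LPT (decreasing processing time): T3 T6 T1 T5 T2 T7 T4.
T3: 0→20
T6: 20→36
T1: 36→50
T5: 50→63
T2: 63→75
T7: 75→84
T4: 84→88
Sum = 20+36+50+63+75+84+88 = 416.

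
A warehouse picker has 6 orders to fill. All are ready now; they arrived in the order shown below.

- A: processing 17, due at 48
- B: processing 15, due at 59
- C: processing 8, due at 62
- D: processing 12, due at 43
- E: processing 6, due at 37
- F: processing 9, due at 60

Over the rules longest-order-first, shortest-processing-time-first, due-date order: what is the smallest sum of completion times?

LPT (decreasing processing time): A B D F C E.
A: 0→17
B: 17→32
D: 32→44
F: 44→53
C: 53→61
E: 61→67
Sum = 17+32+44+53+61+67 = 274.
SPT (increasing processing time): E C F D B A.
E: 0→6
C: 6→14
F: 14→23
D: 23→35
B: 35→50
A: 50→67
Sum = 6+14+23+35+50+67 = 195.
EDD (increasing due date): E D A B F C.
E: 0→6
D: 6→18
A: 18→35
B: 35→50
F: 50→59
C: 59→67
Sum = 6+18+35+50+59+67 = 235.
LPT 274, SPT 195, EDD 235 → minimum 195.

195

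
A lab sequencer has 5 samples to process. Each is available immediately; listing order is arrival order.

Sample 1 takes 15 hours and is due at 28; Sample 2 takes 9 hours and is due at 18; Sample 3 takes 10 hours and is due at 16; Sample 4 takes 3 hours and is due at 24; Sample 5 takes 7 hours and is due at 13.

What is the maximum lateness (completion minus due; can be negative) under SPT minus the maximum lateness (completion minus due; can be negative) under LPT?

-12

SPT (increasing processing time): Sample 4 Sample 5 Sample 2 Sample 3 Sample 1.
Sample 4: 0→3, due 24, lateness -21
Sample 5: 3→10, due 13, lateness -3
Sample 2: 10→19, due 18, lateness 1
Sample 3: 19→29, due 16, lateness 13
Sample 1: 29→44, due 28, lateness 16
Maximum = 16.
LPT (decreasing processing time): Sample 1 Sample 3 Sample 2 Sample 5 Sample 4.
Sample 1: 0→15, due 28, lateness -13
Sample 3: 15→25, due 16, lateness 9
Sample 2: 25→34, due 18, lateness 16
Sample 5: 34→41, due 13, lateness 28
Sample 4: 41→44, due 24, lateness 20
Maximum = 28.
Difference = 16 − 28 = -12.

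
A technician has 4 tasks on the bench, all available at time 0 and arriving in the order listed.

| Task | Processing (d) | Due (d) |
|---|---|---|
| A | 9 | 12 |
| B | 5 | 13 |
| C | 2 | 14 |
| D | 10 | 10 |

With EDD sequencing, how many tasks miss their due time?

EDD (increasing due date): D A B C.
D: 0→10, due 10, tardiness 0
A: 10→19, due 12, tardiness 7
B: 19→24, due 13, tardiness 11
C: 24→26, due 14, tardiness 12
Late tasks: 3.

3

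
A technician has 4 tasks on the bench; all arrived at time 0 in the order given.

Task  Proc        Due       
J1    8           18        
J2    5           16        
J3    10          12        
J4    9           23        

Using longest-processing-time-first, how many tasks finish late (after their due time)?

LPT (decreasing processing time): J3 J4 J1 J2.
J3: 0→10, due 12, tardiness 0
J4: 10→19, due 23, tardiness 0
J1: 19→27, due 18, tardiness 9
J2: 27→32, due 16, tardiness 16
Late tasks: 2.

2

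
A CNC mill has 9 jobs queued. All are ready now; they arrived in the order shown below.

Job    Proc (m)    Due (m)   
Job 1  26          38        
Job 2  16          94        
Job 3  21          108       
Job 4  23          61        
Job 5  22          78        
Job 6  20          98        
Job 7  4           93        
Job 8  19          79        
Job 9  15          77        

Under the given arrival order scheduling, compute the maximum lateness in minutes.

89

FIFO (arrival order): Job 1 Job 2 Job 3 Job 4 Job 5 Job 6 Job 7 Job 8 Job 9.
Job 1: 0→26, due 38, lateness -12
Job 2: 26→42, due 94, lateness -52
Job 3: 42→63, due 108, lateness -45
Job 4: 63→86, due 61, lateness 25
Job 5: 86→108, due 78, lateness 30
Job 6: 108→128, due 98, lateness 30
Job 7: 128→132, due 93, lateness 39
Job 8: 132→151, due 79, lateness 72
Job 9: 151→166, due 77, lateness 89
Maximum = 89.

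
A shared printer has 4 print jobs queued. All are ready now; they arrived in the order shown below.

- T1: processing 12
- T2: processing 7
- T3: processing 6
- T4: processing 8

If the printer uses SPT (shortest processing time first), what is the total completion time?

SPT (increasing processing time): T3 T2 T4 T1.
T3: 0→6
T2: 6→13
T4: 13→21
T1: 21→33
Sum = 6+13+21+33 = 73.

73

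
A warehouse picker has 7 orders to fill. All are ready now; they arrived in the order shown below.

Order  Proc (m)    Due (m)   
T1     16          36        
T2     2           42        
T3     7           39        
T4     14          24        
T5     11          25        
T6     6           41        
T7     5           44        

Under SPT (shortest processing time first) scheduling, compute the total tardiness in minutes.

52

SPT (increasing processing time): T2 T7 T6 T3 T5 T4 T1.
T2: 0→2, due 42, tardiness 0
T7: 2→7, due 44, tardiness 0
T6: 7→13, due 41, tardiness 0
T3: 13→20, due 39, tardiness 0
T5: 20→31, due 25, tardiness 6
T4: 31→45, due 24, tardiness 21
T1: 45→61, due 36, tardiness 25
Sum = 0+0+0+0+6+21+25 = 52.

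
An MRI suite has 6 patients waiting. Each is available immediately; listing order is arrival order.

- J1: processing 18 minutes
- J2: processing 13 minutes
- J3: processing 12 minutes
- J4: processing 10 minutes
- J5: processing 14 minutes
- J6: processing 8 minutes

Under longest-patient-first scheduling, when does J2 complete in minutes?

LPT (decreasing processing time): J1 J5 J2 J3 J4 J6.
J1: 0→18
J5: 18→32
J2: 32→45

45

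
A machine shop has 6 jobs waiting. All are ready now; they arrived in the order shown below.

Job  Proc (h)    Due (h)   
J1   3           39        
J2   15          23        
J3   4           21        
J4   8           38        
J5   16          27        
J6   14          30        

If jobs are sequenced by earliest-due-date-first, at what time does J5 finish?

EDD (increasing due date): J3 J2 J5 J6 J4 J1.
J3: 0→4
J2: 4→19
J5: 19→35

35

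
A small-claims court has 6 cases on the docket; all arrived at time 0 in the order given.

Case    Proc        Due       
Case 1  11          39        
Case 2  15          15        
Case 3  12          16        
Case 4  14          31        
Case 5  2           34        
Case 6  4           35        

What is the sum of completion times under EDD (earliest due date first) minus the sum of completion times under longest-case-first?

EDD (increasing due date): Case 2 Case 3 Case 4 Case 5 Case 6 Case 1.
Case 2: 0→15
Case 3: 15→27
Case 4: 27→41
Case 5: 41→43
Case 6: 43→47
Case 1: 47→58
Sum = 15+27+41+43+47+58 = 231.
LPT (decreasing processing time): Case 2 Case 4 Case 3 Case 1 Case 6 Case 5.
Case 2: 0→15
Case 4: 15→29
Case 3: 29→41
Case 1: 41→52
Case 6: 52→56
Case 5: 56→58
Sum = 15+29+41+52+56+58 = 251.
Difference = 231 − 251 = -20.

-20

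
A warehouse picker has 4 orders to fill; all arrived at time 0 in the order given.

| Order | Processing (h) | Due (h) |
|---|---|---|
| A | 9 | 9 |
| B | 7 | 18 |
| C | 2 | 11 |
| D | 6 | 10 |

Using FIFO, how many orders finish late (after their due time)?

2

FIFO (arrival order): A B C D.
A: 0→9, due 9, tardiness 0
B: 9→16, due 18, tardiness 0
C: 16→18, due 11, tardiness 7
D: 18→24, due 10, tardiness 14
Late orders: 2.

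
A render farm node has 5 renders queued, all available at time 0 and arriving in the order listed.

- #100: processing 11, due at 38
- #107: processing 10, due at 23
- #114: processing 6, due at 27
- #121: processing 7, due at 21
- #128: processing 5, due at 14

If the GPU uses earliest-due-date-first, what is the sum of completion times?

EDD (increasing due date): #128 #121 #107 #114 #100.
#128: 0→5
#121: 5→12
#107: 12→22
#114: 22→28
#100: 28→39
Sum = 5+12+22+28+39 = 106.

106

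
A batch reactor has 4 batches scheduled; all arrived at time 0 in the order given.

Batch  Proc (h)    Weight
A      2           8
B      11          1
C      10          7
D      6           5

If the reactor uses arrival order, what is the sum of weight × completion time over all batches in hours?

335

FIFO (arrival order): A B C D.
A: finishes 2, weight 8, w·C = 16
B: finishes 13, weight 1, w·C = 13
C: finishes 23, weight 7, w·C = 161
D: finishes 29, weight 5, w·C = 145
Sum = 16+13+161+145 = 335.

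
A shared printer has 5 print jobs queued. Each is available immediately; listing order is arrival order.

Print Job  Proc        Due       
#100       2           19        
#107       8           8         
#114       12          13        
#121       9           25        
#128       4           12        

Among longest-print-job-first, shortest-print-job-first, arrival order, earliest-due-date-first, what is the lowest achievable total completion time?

LPT (decreasing processing time): #114 #121 #107 #128 #100.
#114: 0→12
#121: 12→21
#107: 21→29
#128: 29→33
#100: 33→35
Sum = 12+21+29+33+35 = 130.
SPT (increasing processing time): #100 #128 #107 #121 #114.
#100: 0→2
#128: 2→6
#107: 6→14
#121: 14→23
#114: 23→35
Sum = 2+6+14+23+35 = 80.
FIFO (arrival order): #100 #107 #114 #121 #128.
#100: 0→2
#107: 2→10
#114: 10→22
#121: 22→31
#128: 31→35
Sum = 2+10+22+31+35 = 100.
EDD (increasing due date): #107 #128 #114 #100 #121.
#107: 0→8
#128: 8→12
#114: 12→24
#100: 24→26
#121: 26→35
Sum = 8+12+24+26+35 = 105.
LPT 130, SPT 80, FIFO 100, EDD 105 → minimum 80.

80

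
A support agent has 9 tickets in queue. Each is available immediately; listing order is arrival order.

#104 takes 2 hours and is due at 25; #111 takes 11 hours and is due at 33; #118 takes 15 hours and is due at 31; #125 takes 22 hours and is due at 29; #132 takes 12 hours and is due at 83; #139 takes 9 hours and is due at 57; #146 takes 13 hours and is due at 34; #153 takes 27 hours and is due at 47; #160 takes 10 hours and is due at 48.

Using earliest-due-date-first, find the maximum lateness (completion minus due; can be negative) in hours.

EDD (increasing due date): #104 #125 #118 #111 #146 #153 #160 #139 #132.
#104: 0→2, due 25, lateness -23
#125: 2→24, due 29, lateness -5
#118: 24→39, due 31, lateness 8
#111: 39→50, due 33, lateness 17
#146: 50→63, due 34, lateness 29
#153: 63→90, due 47, lateness 43
#160: 90→100, due 48, lateness 52
#139: 100→109, due 57, lateness 52
#132: 109→121, due 83, lateness 38
Maximum = 52.

52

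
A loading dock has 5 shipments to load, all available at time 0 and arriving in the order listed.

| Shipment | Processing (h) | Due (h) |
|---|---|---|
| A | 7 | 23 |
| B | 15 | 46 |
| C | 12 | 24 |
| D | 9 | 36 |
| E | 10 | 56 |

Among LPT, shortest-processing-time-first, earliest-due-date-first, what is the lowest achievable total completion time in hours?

LPT (decreasing processing time): B C E D A.
B: 0→15
C: 15→27
E: 27→37
D: 37→46
A: 46→53
Sum = 15+27+37+46+53 = 178.
SPT (increasing processing time): A D E C B.
A: 0→7
D: 7→16
E: 16→26
C: 26→38
B: 38→53
Sum = 7+16+26+38+53 = 140.
EDD (increasing due date): A C D B E.
A: 0→7
C: 7→19
D: 19→28
B: 28→43
E: 43→53
Sum = 7+19+28+43+53 = 150.
LPT 178, SPT 140, EDD 150 → minimum 140.

140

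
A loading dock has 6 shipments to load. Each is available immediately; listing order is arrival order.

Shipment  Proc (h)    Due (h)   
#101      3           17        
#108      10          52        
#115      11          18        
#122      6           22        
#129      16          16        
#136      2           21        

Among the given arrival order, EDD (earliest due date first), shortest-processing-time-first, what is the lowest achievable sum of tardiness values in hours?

FIFO (arrival order): #101 #108 #115 #122 #129 #136.
#101: 0→3, due 17, tardiness 0
#108: 3→13, due 52, tardiness 0
#115: 13→24, due 18, tardiness 6
#122: 24→30, due 22, tardiness 8
#129: 30→46, due 16, tardiness 30
#136: 46→48, due 21, tardiness 27
Sum = 0+0+6+8+30+27 = 71.
EDD (increasing due date): #129 #101 #115 #136 #122 #108.
#129: 0→16, due 16, tardiness 0
#101: 16→19, due 17, tardiness 2
#115: 19→30, due 18, tardiness 12
#136: 30→32, due 21, tardiness 11
#122: 32→38, due 22, tardiness 16
#108: 38→48, due 52, tardiness 0
Sum = 0+2+12+11+16+0 = 41.
SPT (increasing processing time): #136 #101 #122 #108 #115 #129.
#136: 0→2, due 21, tardiness 0
#101: 2→5, due 17, tardiness 0
#122: 5→11, due 22, tardiness 0
#108: 11→21, due 52, tardiness 0
#115: 21→32, due 18, tardiness 14
#129: 32→48, due 16, tardiness 32
Sum = 0+0+0+0+14+32 = 46.
FIFO 71, EDD 41, SPT 46 → minimum 41.

41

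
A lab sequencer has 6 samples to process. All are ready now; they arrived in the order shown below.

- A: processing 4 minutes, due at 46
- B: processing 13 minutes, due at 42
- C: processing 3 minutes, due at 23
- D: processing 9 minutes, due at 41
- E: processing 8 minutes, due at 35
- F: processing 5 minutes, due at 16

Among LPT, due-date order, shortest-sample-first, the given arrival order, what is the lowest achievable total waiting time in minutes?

LPT (decreasing processing time): B D E F A C.
B: waits 0, runs 0→13
D: waits 13, runs 13→22
E: waits 22, runs 22→30
F: waits 30, runs 30→35
A: waits 35, runs 35→39
C: waits 39, runs 39→42
Sum = 0+13+22+30+35+39 = 139.
EDD (increasing due date): F C E D B A.
F: waits 0, runs 0→5
C: waits 5, runs 5→8
E: waits 8, runs 8→16
D: waits 16, runs 16→25
B: waits 25, runs 25→38
A: waits 38, runs 38→42
Sum = 0+5+8+16+25+38 = 92.
SPT (increasing processing time): C A F E D B.
C: waits 0, runs 0→3
A: waits 3, runs 3→7
F: waits 7, runs 7→12
E: waits 12, runs 12→20
D: waits 20, runs 20→29
B: waits 29, runs 29→42
Sum = 0+3+7+12+20+29 = 71.
FIFO (arrival order): A B C D E F.
A: waits 0, runs 0→4
B: waits 4, runs 4→17
C: waits 17, runs 17→20
D: waits 20, runs 20→29
E: waits 29, runs 29→37
F: waits 37, runs 37→42
Sum = 0+4+17+20+29+37 = 107.
LPT 139, EDD 92, SPT 71, FIFO 107 → minimum 71.

71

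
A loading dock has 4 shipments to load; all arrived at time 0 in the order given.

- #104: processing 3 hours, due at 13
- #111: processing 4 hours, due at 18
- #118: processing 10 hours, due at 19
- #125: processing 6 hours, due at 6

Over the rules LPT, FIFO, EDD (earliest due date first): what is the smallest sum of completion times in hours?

LPT (decreasing processing time): #118 #125 #111 #104.
#118: 0→10
#125: 10→16
#111: 16→20
#104: 20→23
Sum = 10+16+20+23 = 69.
FIFO (arrival order): #104 #111 #118 #125.
#104: 0→3
#111: 3→7
#118: 7→17
#125: 17→23
Sum = 3+7+17+23 = 50.
EDD (increasing due date): #125 #104 #111 #118.
#125: 0→6
#104: 6→9
#111: 9→13
#118: 13→23
Sum = 6+9+13+23 = 51.
LPT 69, FIFO 50, EDD 51 → minimum 50.

50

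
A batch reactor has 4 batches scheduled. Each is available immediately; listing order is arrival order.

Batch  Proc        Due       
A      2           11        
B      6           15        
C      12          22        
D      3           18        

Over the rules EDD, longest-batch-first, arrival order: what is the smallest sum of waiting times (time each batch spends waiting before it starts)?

EDD (increasing due date): A B D C.
A: waits 0, runs 0→2
B: waits 2, runs 2→8
D: waits 8, runs 8→11
C: waits 11, runs 11→23
Sum = 0+2+8+11 = 21.
LPT (decreasing processing time): C B D A.
C: waits 0, runs 0→12
B: waits 12, runs 12→18
D: waits 18, runs 18→21
A: waits 21, runs 21→23
Sum = 0+12+18+21 = 51.
FIFO (arrival order): A B C D.
A: waits 0, runs 0→2
B: waits 2, runs 2→8
C: waits 8, runs 8→20
D: waits 20, runs 20→23
Sum = 0+2+8+20 = 30.
EDD 21, LPT 51, FIFO 30 → minimum 21.

21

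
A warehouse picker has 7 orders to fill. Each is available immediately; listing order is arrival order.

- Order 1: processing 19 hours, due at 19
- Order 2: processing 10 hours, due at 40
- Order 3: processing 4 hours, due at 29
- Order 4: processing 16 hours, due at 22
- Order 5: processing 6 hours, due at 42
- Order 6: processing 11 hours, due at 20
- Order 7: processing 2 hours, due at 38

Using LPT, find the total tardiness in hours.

LPT (decreasing processing time): Order 1 Order 4 Order 6 Order 2 Order 5 Order 3 Order 7.
Order 1: 0→19, due 19, tardiness 0
Order 4: 19→35, due 22, tardiness 13
Order 6: 35→46, due 20, tardiness 26
Order 2: 46→56, due 40, tardiness 16
Order 5: 56→62, due 42, tardiness 20
Order 3: 62→66, due 29, tardiness 37
Order 7: 66→68, due 38, tardiness 30
Sum = 0+13+26+16+20+37+30 = 142.

142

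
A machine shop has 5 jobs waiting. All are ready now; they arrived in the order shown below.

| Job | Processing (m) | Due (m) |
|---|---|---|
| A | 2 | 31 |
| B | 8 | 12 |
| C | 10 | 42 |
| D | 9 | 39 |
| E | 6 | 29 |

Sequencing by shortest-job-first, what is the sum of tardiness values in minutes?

4

SPT (increasing processing time): A E B D C.
A: 0→2, due 31, tardiness 0
E: 2→8, due 29, tardiness 0
B: 8→16, due 12, tardiness 4
D: 16→25, due 39, tardiness 0
C: 25→35, due 42, tardiness 0
Sum = 0+0+4+0+0 = 4.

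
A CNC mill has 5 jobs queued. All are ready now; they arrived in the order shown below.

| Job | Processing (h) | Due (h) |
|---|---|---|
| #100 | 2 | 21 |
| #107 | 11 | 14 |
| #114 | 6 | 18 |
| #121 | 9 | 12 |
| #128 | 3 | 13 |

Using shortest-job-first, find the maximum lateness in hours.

SPT (increasing processing time): #100 #128 #114 #121 #107.
#100: 0→2, due 21, lateness -19
#128: 2→5, due 13, lateness -8
#114: 5→11, due 18, lateness -7
#121: 11→20, due 12, lateness 8
#107: 20→31, due 14, lateness 17
Maximum = 17.

17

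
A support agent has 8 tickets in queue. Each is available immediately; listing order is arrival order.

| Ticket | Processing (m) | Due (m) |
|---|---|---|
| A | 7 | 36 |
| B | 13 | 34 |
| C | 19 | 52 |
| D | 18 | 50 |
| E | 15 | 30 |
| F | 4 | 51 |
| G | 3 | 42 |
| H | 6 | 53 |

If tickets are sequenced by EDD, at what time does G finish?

38

EDD (increasing due date): E B A G D F C H.
E: 0→15
B: 15→28
A: 28→35
G: 35→38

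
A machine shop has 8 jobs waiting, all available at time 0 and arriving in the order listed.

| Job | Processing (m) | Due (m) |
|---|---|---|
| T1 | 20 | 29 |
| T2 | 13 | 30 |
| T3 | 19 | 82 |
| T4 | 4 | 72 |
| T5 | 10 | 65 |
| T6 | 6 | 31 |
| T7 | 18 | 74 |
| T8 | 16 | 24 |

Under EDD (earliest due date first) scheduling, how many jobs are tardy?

5

EDD (increasing due date): T8 T1 T2 T6 T5 T4 T7 T3.
T8: 0→16, due 24, tardiness 0
T1: 16→36, due 29, tardiness 7
T2: 36→49, due 30, tardiness 19
T6: 49→55, due 31, tardiness 24
T5: 55→65, due 65, tardiness 0
T4: 65→69, due 72, tardiness 0
T7: 69→87, due 74, tardiness 13
T3: 87→106, due 82, tardiness 24
Late jobs: 5.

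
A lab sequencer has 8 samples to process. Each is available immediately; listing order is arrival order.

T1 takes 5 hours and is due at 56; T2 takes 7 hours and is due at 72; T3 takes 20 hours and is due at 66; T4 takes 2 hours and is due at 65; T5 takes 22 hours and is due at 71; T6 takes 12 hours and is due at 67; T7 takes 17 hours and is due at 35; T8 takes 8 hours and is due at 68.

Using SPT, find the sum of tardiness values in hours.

43

SPT (increasing processing time): T4 T1 T2 T8 T6 T7 T3 T5.
T4: 0→2, due 65, tardiness 0
T1: 2→7, due 56, tardiness 0
T2: 7→14, due 72, tardiness 0
T8: 14→22, due 68, tardiness 0
T6: 22→34, due 67, tardiness 0
T7: 34→51, due 35, tardiness 16
T3: 51→71, due 66, tardiness 5
T5: 71→93, due 71, tardiness 22
Sum = 0+0+0+0+0+16+5+22 = 43.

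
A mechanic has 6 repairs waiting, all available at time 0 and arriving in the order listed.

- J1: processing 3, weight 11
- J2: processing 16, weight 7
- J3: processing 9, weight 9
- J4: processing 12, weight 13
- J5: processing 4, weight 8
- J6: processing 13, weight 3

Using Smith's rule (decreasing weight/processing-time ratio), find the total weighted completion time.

1067

WSPT (decreasing weight/processing-time ratio): J1 J5 J4 J3 J2 J6.
J1: finishes 3, weight 11, w·C = 33
J5: finishes 7, weight 8, w·C = 56
J4: finishes 19, weight 13, w·C = 247
J3: finishes 28, weight 9, w·C = 252
J2: finishes 44, weight 7, w·C = 308
J6: finishes 57, weight 3, w·C = 171
Sum = 33+56+247+252+308+171 = 1067.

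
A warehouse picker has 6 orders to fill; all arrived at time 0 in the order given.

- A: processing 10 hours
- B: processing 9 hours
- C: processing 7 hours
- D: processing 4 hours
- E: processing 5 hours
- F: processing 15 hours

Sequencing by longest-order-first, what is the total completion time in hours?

211

LPT (decreasing processing time): F A B C E D.
F: 0→15
A: 15→25
B: 25→34
C: 34→41
E: 41→46
D: 46→50
Sum = 15+25+34+41+46+50 = 211.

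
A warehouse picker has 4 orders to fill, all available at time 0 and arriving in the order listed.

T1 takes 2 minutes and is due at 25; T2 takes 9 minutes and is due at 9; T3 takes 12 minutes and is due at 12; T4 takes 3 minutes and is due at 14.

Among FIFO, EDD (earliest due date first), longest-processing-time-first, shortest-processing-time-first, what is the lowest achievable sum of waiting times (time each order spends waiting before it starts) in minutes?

FIFO (arrival order): T1 T2 T3 T4.
T1: waits 0, runs 0→2
T2: waits 2, runs 2→11
T3: waits 11, runs 11→23
T4: waits 23, runs 23→26
Sum = 0+2+11+23 = 36.
EDD (increasing due date): T2 T3 T4 T1.
T2: waits 0, runs 0→9
T3: waits 9, runs 9→21
T4: waits 21, runs 21→24
T1: waits 24, runs 24→26
Sum = 0+9+21+24 = 54.
LPT (decreasing processing time): T3 T2 T4 T1.
T3: waits 0, runs 0→12
T2: waits 12, runs 12→21
T4: waits 21, runs 21→24
T1: waits 24, runs 24→26
Sum = 0+12+21+24 = 57.
SPT (increasing processing time): T1 T4 T2 T3.
T1: waits 0, runs 0→2
T4: waits 2, runs 2→5
T2: waits 5, runs 5→14
T3: waits 14, runs 14→26
Sum = 0+2+5+14 = 21.
FIFO 36, EDD 54, LPT 57, SPT 21 → minimum 21.

21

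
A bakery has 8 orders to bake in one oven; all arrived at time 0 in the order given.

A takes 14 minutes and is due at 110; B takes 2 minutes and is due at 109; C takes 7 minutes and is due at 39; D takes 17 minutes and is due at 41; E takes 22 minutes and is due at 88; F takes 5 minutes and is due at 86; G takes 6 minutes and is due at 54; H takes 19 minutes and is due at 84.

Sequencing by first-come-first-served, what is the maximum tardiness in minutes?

FIFO (arrival order): A B C D E F G H.
A: 0→14, due 110, tardiness 0
B: 14→16, due 109, tardiness 0
C: 16→23, due 39, tardiness 0
D: 23→40, due 41, tardiness 0
E: 40→62, due 88, tardiness 0
F: 62→67, due 86, tardiness 0
G: 67→73, due 54, tardiness 19
H: 73→92, due 84, tardiness 8
Maximum = 19.

19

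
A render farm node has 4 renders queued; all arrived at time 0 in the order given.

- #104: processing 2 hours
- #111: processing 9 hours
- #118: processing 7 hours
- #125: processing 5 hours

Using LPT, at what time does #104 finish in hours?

LPT (decreasing processing time): #111 #118 #125 #104.
#111: 0→9
#118: 9→16
#125: 16→21
#104: 21→23

23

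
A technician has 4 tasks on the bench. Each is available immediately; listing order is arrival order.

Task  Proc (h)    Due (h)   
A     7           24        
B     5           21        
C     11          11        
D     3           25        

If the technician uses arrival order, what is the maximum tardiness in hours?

FIFO (arrival order): A B C D.
A: 0→7, due 24, tardiness 0
B: 7→12, due 21, tardiness 0
C: 12→23, due 11, tardiness 12
D: 23→26, due 25, tardiness 1
Maximum = 12.

12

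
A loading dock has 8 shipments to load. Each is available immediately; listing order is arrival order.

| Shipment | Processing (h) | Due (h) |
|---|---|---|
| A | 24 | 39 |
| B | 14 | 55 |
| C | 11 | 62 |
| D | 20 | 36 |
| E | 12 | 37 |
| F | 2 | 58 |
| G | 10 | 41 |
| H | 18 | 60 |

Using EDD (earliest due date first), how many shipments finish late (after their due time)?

EDD (increasing due date): D E A G B F H C.
D: 0→20, due 36, tardiness 0
E: 20→32, due 37, tardiness 0
A: 32→56, due 39, tardiness 17
G: 56→66, due 41, tardiness 25
B: 66→80, due 55, tardiness 25
F: 80→82, due 58, tardiness 24
H: 82→100, due 60, tardiness 40
C: 100→111, due 62, tardiness 49
Late shipments: 6.

6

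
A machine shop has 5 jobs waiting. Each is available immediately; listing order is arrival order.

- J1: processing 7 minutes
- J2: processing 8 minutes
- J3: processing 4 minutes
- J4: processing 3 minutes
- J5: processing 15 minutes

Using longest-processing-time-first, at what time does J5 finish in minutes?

15

LPT (decreasing processing time): J5 J2 J1 J3 J4.
J5: 0→15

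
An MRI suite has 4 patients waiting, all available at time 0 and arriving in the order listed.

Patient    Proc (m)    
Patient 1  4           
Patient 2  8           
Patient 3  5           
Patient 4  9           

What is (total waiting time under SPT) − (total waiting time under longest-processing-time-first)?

-18

SPT (increasing processing time): Patient 1 Patient 3 Patient 2 Patient 4.
Patient 1: waits 0, runs 0→4
Patient 3: waits 4, runs 4→9
Patient 2: waits 9, runs 9→17
Patient 4: waits 17, runs 17→26
Sum = 0+4+9+17 = 30.
LPT (decreasing processing time): Patient 4 Patient 2 Patient 3 Patient 1.
Patient 4: waits 0, runs 0→9
Patient 2: waits 9, runs 9→17
Patient 3: waits 17, runs 17→22
Patient 1: waits 22, runs 22→26
Sum = 0+9+17+22 = 48.
Difference = 30 − 48 = -18.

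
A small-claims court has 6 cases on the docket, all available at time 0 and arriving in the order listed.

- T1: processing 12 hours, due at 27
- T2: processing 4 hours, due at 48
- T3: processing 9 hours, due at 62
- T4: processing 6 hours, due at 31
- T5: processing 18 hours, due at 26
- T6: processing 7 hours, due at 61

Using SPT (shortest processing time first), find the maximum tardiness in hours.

30

SPT (increasing processing time): T2 T4 T6 T3 T1 T5.
T2: 0→4, due 48, tardiness 0
T4: 4→10, due 31, tardiness 0
T6: 10→17, due 61, tardiness 0
T3: 17→26, due 62, tardiness 0
T1: 26→38, due 27, tardiness 11
T5: 38→56, due 26, tardiness 30
Maximum = 30.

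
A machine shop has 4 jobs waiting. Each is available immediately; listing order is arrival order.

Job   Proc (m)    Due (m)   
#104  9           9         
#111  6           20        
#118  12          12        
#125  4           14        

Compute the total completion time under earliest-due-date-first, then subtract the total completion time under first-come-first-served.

4

EDD (increasing due date): #104 #118 #125 #111.
#104: 0→9
#118: 9→21
#125: 21→25
#111: 25→31
Sum = 9+21+25+31 = 86.
FIFO (arrival order): #104 #111 #118 #125.
#104: 0→9
#111: 9→15
#118: 15→27
#125: 27→31
Sum = 9+15+27+31 = 82.
Difference = 86 − 82 = 4.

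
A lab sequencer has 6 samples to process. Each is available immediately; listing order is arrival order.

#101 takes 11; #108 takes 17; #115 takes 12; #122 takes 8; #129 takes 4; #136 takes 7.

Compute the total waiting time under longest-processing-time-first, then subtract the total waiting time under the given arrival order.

10

LPT (decreasing processing time): #108 #115 #101 #122 #136 #129.
#108: waits 0, runs 0→17
#115: waits 17, runs 17→29
#101: waits 29, runs 29→40
#122: waits 40, runs 40→48
#136: waits 48, runs 48→55
#129: waits 55, runs 55→59
Sum = 0+17+29+40+48+55 = 189.
FIFO (arrival order): #101 #108 #115 #122 #129 #136.
#101: waits 0, runs 0→11
#108: waits 11, runs 11→28
#115: waits 28, runs 28→40
#122: waits 40, runs 40→48
#129: waits 48, runs 48→52
#136: waits 52, runs 52→59
Sum = 0+11+28+40+48+52 = 179.
Difference = 189 − 179 = 10.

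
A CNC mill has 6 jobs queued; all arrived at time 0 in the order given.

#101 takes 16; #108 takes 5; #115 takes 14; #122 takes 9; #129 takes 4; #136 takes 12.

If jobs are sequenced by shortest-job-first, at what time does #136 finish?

SPT (increasing processing time): #129 #108 #122 #136 #115 #101.
#129: 0→4
#108: 4→9
#122: 9→18
#136: 18→30

30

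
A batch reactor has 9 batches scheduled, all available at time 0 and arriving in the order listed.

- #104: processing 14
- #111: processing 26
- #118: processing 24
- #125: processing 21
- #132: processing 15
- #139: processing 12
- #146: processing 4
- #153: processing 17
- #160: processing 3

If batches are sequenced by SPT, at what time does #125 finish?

SPT (increasing processing time): #160 #146 #139 #104 #132 #153 #125 #118 #111.
#160: 0→3
#146: 3→7
#139: 7→19
#104: 19→33
#132: 33→48
#153: 48→65
#125: 65→86

86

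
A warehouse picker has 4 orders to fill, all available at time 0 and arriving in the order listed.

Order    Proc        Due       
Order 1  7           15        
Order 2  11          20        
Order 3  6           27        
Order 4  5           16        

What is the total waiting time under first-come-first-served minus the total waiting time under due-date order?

FIFO (arrival order): Order 1 Order 2 Order 3 Order 4.
Order 1: waits 0, runs 0→7
Order 2: waits 7, runs 7→18
Order 3: waits 18, runs 18→24
Order 4: waits 24, runs 24→29
Sum = 0+7+18+24 = 49.
EDD (increasing due date): Order 1 Order 4 Order 2 Order 3.
Order 1: waits 0, runs 0→7
Order 4: waits 7, runs 7→12
Order 2: waits 12, runs 12→23
Order 3: waits 23, runs 23→29
Sum = 0+7+12+23 = 42.
Difference = 49 − 42 = 7.

7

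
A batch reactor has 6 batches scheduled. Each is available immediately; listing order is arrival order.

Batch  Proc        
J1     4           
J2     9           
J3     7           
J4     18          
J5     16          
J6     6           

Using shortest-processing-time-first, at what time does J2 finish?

SPT (increasing processing time): J1 J6 J3 J2 J5 J4.
J1: 0→4
J6: 4→10
J3: 10→17
J2: 17→26

26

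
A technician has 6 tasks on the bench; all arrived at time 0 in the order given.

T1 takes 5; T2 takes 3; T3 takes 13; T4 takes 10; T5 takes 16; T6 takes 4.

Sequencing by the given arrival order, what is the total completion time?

FIFO (arrival order): T1 T2 T3 T4 T5 T6.
T1: 0→5
T2: 5→8
T3: 8→21
T4: 21→31
T5: 31→47
T6: 47→51
Sum = 5+8+21+31+47+51 = 163.

163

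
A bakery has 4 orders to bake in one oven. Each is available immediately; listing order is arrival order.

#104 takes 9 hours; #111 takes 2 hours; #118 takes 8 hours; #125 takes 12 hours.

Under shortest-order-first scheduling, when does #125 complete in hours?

31

SPT (increasing processing time): #111 #118 #104 #125.
#111: 0→2
#118: 2→10
#104: 10→19
#125: 19→31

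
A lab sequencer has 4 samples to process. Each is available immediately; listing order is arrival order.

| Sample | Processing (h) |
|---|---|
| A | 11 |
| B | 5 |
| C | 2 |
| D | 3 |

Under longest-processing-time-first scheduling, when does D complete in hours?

LPT (decreasing processing time): A B D C.
A: 0→11
B: 11→16
D: 16→19

19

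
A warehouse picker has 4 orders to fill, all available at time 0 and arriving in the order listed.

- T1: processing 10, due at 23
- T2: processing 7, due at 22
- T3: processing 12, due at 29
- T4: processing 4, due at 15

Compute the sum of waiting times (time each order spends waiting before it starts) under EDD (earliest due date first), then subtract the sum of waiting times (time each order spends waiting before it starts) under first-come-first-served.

-20

EDD (increasing due date): T4 T2 T1 T3.
T4: waits 0, runs 0→4
T2: waits 4, runs 4→11
T1: waits 11, runs 11→21
T3: waits 21, runs 21→33
Sum = 0+4+11+21 = 36.
FIFO (arrival order): T1 T2 T3 T4.
T1: waits 0, runs 0→10
T2: waits 10, runs 10→17
T3: waits 17, runs 17→29
T4: waits 29, runs 29→33
Sum = 0+10+17+29 = 56.
Difference = 36 − 56 = -20.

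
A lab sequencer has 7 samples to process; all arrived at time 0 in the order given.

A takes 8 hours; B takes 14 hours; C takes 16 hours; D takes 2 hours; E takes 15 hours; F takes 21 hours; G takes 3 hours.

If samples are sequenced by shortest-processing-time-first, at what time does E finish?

42

SPT (increasing processing time): D G A B E C F.
D: 0→2
G: 2→5
A: 5→13
B: 13→27
E: 27→42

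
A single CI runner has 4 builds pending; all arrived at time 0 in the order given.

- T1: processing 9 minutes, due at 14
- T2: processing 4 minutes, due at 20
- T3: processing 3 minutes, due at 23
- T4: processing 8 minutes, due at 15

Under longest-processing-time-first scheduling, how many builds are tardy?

LPT (decreasing processing time): T1 T4 T2 T3.
T1: 0→9, due 14, tardiness 0
T4: 9→17, due 15, tardiness 2
T2: 17→21, due 20, tardiness 1
T3: 21→24, due 23, tardiness 1
Late builds: 3.

3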